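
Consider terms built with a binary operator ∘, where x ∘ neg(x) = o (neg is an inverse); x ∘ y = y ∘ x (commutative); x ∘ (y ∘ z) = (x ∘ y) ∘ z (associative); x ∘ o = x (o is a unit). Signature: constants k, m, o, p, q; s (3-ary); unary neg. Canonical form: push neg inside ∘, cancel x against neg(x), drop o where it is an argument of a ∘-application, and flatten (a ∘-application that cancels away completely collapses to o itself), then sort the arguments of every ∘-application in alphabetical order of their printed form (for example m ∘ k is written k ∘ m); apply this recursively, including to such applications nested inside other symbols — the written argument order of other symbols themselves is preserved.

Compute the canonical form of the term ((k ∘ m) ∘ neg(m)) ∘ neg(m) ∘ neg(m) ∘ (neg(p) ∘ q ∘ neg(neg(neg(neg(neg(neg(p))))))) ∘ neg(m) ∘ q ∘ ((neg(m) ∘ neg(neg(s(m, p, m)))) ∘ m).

Push neg inside:  distribute neg over ∘ and collapse double neg
Inverses cancel:  p cancels
Combine occurrences:  k ∘ neg(m) ∘ neg(m) ∘ neg(m) ∘ q ∘ q ∘ s(m, p, m)

Answer: k ∘ neg(m) ∘ neg(m) ∘ neg(m) ∘ q ∘ q ∘ s(m, p, m)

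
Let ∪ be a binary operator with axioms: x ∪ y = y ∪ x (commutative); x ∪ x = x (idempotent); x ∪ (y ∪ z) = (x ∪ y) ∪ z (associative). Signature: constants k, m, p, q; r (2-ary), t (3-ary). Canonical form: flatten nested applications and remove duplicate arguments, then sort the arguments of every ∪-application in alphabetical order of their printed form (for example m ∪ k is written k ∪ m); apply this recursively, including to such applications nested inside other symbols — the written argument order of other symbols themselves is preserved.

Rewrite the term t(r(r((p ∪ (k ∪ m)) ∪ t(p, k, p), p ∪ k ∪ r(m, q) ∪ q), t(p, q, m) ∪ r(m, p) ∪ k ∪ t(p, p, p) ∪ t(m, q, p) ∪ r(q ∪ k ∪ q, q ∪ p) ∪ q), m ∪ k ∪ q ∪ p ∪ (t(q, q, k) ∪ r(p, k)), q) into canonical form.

Answer: t(r(r(k ∪ m ∪ p ∪ t(p, k, p), k ∪ p ∪ q ∪ r(m, q)), k ∪ q ∪ r(k ∪ q, p ∪ q) ∪ r(m, p) ∪ t(m, q, p) ∪ t(p, p, p) ∪ t(p, q, m)), k ∪ m ∪ p ∪ q ∪ r(p, k) ∪ t(q, q, k), q)

Derivation:
Focus inside:  t(p, q, m) ∪ r(m, p) ∪ k ∪ t(p, p, p) ∪ t(m, q, p) ∪ r(q ∪ k ∪ q, q ∪ p) ∪ q
Canonicalize subterm:  r(q ∪ k ∪ q, q ∪ p)  →  r(k ∪ q, p ∪ q)
Sort arguments:  k ∪ q ∪ r(k ∪ q, p ∪ q) ∪ r(m, p) ∪ t(m, q, p) ∪ t(p, p, p) ∪ t(p, q, m)
Put back:  t(r(r(k ∪ m ∪ p ∪ t(p, k, p), k ∪ p ∪ q ∪ r(m, q)), k ∪ q ∪ r(k ∪ q, p ∪ q) ∪ r(m, p) ∪ t(m, q, p) ∪ t(p, p, p) ∪ t(p, q, m)), k ∪ m ∪ p ∪ q ∪ r(p, k) ∪ t(q, q, k), q)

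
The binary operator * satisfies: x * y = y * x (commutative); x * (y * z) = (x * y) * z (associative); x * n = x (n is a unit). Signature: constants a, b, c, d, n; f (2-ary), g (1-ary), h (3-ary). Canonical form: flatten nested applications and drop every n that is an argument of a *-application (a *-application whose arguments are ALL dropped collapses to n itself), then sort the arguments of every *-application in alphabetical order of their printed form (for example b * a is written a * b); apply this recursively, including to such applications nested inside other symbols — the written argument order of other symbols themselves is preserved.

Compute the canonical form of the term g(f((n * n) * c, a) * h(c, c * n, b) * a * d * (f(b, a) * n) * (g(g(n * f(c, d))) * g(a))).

Answer: g(a * d * f(b, a) * f(c, a) * g(a) * g(g(f(c, d))) * h(c, c, b))

Derivation:
Descend into:  f((n * n) * c, a) * h(c, c * n, b) * a * d * (f(b, a) * n) * (g(g(n * f(c, d))) * g(a))
Merge nested applications:  f((n * n) * c, a) * h(c, c * n, b) * a * d * f(b, a) * n * g(g(n * f(c, d))) * g(a)
Canonicalize subterm:  f((n * n) * c, a)  →  f(c, a)
Inside:  h(c, c * n, b)  →  h(c, c, b)
Inside:  g(g(n * f(c, d)))  →  g(g(f(c, d)))
Drop the unit:  drop n
Order the arguments:  a * d * f(b, a) * f(c, a) * g(a) * g(g(f(c, d))) * h(c, c, b)
Put back:  g(a * d * f(b, a) * f(c, a) * g(a) * g(g(f(c, d))) * h(c, c, b))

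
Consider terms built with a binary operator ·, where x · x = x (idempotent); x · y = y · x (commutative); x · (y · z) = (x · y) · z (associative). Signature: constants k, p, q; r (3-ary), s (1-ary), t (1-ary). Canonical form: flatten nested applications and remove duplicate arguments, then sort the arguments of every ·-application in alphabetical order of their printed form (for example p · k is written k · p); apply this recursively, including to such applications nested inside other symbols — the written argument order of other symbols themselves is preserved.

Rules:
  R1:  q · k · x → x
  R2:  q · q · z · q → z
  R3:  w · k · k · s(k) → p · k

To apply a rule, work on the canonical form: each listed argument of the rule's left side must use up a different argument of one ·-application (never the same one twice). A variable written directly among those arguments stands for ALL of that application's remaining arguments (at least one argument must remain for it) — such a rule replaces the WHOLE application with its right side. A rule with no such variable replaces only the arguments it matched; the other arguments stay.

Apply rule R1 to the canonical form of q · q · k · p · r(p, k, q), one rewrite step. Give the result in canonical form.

Canonical form:  k · p · q · r(p, k, q)
R1 matches:  uses k, q;  x := p · r(p, k, q)
The extension variable absorbs all remaining arguments, so the whole application is rewritten.
New term:  p · r(p, k, q)

Answer: p · r(p, k, q)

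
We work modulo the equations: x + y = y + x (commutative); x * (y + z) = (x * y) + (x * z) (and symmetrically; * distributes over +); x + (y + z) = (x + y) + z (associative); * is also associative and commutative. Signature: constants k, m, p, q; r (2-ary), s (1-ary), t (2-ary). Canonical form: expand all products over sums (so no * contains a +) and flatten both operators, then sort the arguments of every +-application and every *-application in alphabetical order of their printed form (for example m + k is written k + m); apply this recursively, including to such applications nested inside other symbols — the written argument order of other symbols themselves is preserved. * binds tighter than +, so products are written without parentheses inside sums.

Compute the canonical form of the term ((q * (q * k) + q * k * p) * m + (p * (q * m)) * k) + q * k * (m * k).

Answer: k * k * m * q + k * m * p * q + k * m * p * q + k * m * q * q

Derivation:
Distribute:  k * m * q * q + k * m * p * q + k * m * p * q + k * k * m * q
Sort arguments:  k * k * m * q + k * m * p * q + k * m * p * q + k * m * q * q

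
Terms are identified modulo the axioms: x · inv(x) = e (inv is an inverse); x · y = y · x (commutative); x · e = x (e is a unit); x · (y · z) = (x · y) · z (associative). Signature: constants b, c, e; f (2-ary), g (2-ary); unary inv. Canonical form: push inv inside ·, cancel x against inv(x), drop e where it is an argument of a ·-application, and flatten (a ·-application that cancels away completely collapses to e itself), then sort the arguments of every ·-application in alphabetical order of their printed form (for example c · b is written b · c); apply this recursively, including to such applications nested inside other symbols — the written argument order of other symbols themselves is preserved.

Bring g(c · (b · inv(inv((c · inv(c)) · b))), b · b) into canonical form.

Answer: g(b · b · c, b · b)

Derivation:
Work inside:  c · (b · inv(inv((c · inv(c)) · b)))
Push inv inside:  distribute inv over · and collapse double inv
Combine occurrences:  c · b · b
Sort:  b · b · c
Rebuild:  g(b · b · c, b · b)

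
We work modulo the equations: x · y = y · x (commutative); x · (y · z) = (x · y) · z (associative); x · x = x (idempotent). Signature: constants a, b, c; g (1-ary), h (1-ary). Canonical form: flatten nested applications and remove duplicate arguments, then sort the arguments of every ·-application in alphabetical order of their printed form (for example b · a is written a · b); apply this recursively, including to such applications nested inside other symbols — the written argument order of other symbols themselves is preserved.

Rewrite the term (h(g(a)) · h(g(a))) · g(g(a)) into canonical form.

Merge nested applications:  h(g(a)) · h(g(a)) · g(g(a))
Drop duplicates:  drop duplicate h(g(a))
Sort:  g(g(a)) · h(g(a))

Answer: g(g(a)) · h(g(a))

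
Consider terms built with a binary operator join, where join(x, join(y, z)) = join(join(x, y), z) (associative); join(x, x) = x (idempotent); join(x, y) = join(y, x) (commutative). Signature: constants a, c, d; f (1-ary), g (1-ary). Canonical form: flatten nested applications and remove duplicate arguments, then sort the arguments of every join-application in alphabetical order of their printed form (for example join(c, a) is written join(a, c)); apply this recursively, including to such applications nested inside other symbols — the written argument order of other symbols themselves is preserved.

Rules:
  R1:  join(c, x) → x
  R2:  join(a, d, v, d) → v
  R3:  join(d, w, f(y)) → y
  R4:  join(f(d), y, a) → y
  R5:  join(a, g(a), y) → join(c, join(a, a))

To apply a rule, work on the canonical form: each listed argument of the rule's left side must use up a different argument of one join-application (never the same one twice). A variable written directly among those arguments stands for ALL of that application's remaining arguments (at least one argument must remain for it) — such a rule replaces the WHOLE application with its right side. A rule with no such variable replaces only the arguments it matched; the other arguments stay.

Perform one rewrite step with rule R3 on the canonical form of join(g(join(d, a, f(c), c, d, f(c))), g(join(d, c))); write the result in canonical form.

Answer: join(g(c), g(join(c, d)))

Derivation:
Canonical form:  join(g(join(a, c, d, f(c))), g(join(c, d)))
Apply R3:  consuming d, f(c);  w := join(a, c), y := c
Every leftover argument binds to the variable; the entire application is replaced.
New term:  join(g(c), g(join(c, d)))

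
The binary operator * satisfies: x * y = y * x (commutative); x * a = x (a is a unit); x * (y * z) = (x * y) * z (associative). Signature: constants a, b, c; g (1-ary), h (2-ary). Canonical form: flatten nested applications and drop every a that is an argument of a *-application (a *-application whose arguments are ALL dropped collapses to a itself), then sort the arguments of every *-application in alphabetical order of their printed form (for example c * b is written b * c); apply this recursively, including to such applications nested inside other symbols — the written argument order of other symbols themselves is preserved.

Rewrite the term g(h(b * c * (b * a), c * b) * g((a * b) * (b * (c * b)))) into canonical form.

Answer: g(g(b * b * b * c) * h(b * b * c, b * c))

Derivation:
Work inside:  h(b * c * (b * a), c * b) * g((a * b) * (b * (c * b)))
Canonicalize subterm:  h(b * c * (b * a), c * b)  →  h(b * b * c, b * c)
Simplify inside:  g((a * b) * (b * (c * b)))  →  g(b * b * b * c)
Order the arguments:  g(b * b * b * c) * h(b * b * c, b * c)
Rebuild:  g(g(b * b * b * c) * h(b * b * c, b * c))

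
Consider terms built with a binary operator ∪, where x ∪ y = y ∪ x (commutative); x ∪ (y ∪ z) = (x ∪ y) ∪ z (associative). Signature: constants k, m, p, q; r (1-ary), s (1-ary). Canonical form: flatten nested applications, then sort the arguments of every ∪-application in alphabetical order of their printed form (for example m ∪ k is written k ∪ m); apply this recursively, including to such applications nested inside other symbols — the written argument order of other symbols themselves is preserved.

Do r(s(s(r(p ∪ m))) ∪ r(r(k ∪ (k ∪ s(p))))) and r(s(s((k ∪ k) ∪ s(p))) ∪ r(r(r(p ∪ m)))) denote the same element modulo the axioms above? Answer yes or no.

Left:  r(s(s(r(p ∪ m))) ∪ r(r(k ∪ (k ∪ s(p)))))
  Work inside:  s(s(r(p ∪ m))) ∪ r(r(k ∪ (k ∪ s(p))))
  Simplify inside:  s(s(r(p ∪ m)))  →  s(s(r(m ∪ p)))
  Inside:  r(r(k ∪ (k ∪ s(p))))  →  r(r(k ∪ k ∪ s(p)))
  Sort:  r(r(k ∪ k ∪ s(p))) ∪ s(s(r(m ∪ p)))
  Reassemble:  r(r(r(k ∪ k ∪ s(p))) ∪ s(s(r(m ∪ p))))
Right:  r(s(s((k ∪ k) ∪ s(p))) ∪ r(r(r(p ∪ m))))
  Focus inside:  s(s((k ∪ k) ∪ s(p))) ∪ r(r(r(p ∪ m)))
  Canonicalize subterm:  s(s((k ∪ k) ∪ s(p)))  →  s(s(k ∪ k ∪ s(p)))
  Simplify inside:  r(r(r(p ∪ m)))  →  r(r(r(m ∪ p)))
  Order the arguments:  r(r(r(m ∪ p))) ∪ s(s(k ∪ k ∪ s(p)))
  Put back:  r(r(r(r(m ∪ p))) ∪ s(s(k ∪ k ∪ s(p))))

Answer: no — r(r(r(k ∪ k ∪ s(p))) ∪ s(s(r(m ∪ p)))) vs r(r(r(r(m ∪ p))) ∪ s(s(k ∪ k ∪ s(p))))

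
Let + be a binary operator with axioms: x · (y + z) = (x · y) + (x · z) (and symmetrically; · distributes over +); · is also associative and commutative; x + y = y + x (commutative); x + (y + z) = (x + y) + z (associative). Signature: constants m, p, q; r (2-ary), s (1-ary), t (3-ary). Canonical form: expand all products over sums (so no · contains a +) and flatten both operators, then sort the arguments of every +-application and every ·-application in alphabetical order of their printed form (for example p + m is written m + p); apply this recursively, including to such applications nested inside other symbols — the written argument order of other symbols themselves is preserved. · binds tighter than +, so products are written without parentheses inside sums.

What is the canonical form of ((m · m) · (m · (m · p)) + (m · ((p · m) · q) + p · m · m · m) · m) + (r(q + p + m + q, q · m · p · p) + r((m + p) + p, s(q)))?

Expand products over sums:  m · m · m · m · p + m · m · m · p · q + m · m · m · m · p + r(m + p + q + q, m · p · p · q) + r(m + p + p, s(q))
Order the arguments:  m · m · m · m · p + m · m · m · m · p + m · m · m · p · q + r(m + p + p, s(q)) + r(m + p + q + q, m · p · p · q)

Answer: m · m · m · m · p + m · m · m · m · p + m · m · m · p · q + r(m + p + p, s(q)) + r(m + p + q + q, m · p · p · q)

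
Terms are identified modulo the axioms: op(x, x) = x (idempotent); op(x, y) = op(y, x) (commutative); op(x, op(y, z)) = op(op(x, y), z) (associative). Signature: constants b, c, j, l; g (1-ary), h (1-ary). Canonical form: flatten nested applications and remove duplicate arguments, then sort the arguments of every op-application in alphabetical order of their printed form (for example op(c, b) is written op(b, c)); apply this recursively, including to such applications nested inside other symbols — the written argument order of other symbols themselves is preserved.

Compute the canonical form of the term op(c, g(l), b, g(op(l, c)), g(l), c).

Simplify inside:  g(op(l, c))  →  g(op(c, l))
Idempotence:  drop duplicate g(l), c
Sort arguments:  op(b, c, g(l), g(op(c, l)))

Answer: op(b, c, g(l), g(op(c, l)))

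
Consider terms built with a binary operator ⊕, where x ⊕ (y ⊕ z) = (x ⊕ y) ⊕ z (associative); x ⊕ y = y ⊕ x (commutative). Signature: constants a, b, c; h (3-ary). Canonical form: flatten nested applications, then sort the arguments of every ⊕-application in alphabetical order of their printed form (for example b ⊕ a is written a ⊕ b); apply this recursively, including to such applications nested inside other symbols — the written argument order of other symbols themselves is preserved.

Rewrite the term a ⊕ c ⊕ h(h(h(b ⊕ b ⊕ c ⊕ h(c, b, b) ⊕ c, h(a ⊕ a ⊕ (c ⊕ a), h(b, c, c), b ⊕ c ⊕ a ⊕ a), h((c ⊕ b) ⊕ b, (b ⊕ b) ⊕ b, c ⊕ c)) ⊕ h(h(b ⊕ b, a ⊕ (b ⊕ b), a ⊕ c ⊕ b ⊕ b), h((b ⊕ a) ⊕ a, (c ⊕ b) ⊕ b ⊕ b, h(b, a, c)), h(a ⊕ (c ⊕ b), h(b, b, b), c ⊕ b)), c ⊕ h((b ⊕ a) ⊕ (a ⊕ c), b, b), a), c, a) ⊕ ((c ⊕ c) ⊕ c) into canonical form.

Answer: a ⊕ c ⊕ c ⊕ c ⊕ c ⊕ h(h(h(b ⊕ b ⊕ c ⊕ c ⊕ h(c, b, b), h(a ⊕ a ⊕ a ⊕ c, h(b, c, c), a ⊕ a ⊕ b ⊕ c), h(b ⊕ b ⊕ c, b ⊕ b ⊕ b, c ⊕ c)) ⊕ h(h(b ⊕ b, a ⊕ b ⊕ b, a ⊕ b ⊕ b ⊕ c), h(a ⊕ a ⊕ b, b ⊕ b ⊕ b ⊕ c, h(b, a, c)), h(a ⊕ b ⊕ c, h(b, b, b), b ⊕ c)), c ⊕ h(a ⊕ a ⊕ b ⊕ c, b, b), a), c, a)

Derivation:
Merge nested applications:  a ⊕ c ⊕ h(h(h(b ⊕ b ⊕ c ⊕ h(c, b, b) ⊕ c, h(a ⊕ a ⊕ (c ⊕ a), h(b, c, c), b ⊕ c ⊕ a ⊕ a), h((c ⊕ b) ⊕ b, (b ⊕ b) ⊕ b, c ⊕ c)) ⊕ h(h(b ⊕ b, a ⊕ (b ⊕ b), a ⊕ c ⊕ b ⊕ b), h((b ⊕ a) ⊕ a, (c ⊕ b) ⊕ b ⊕ b, h(b, a, c)), h(a ⊕ (c ⊕ b), h(b, b, b), c ⊕ b)), c ⊕ h((b ⊕ a) ⊕ (a ⊕ c), b, b), a), c, a) ⊕ c ⊕ c ⊕ c
Simplify inside:  h(h(h(b ⊕ b ⊕ c ⊕ h(c, b, b) ⊕ c, h(a ⊕ a ⊕ (c ⊕ a), h(b, c, c), b ⊕ c ⊕ a ⊕ a), h((c ⊕ b) ⊕ b, (b ⊕ b) ⊕ b, c ⊕ c)) ⊕ h(h(b ⊕ b, a ⊕ (b ⊕ b), a ⊕ c ⊕ b ⊕ b), h((b ⊕ a) ⊕ a, (c ⊕ b) ⊕ b ⊕ b, h(b, a, c)), h(a ⊕ (c ⊕ b), h(b, b, b), c ⊕ b)), c ⊕ h((b ⊕ a) ⊕ (a ⊕ c), b, b), a), c, a)  →  h(h(h(b ⊕ b ⊕ c ⊕ c ⊕ h(c, b, b), h(a ⊕ a ⊕ a ⊕ c, h(b, c, c), a ⊕ a ⊕ b ⊕ c), h(b ⊕ b ⊕ c, b ⊕ b ⊕ b, c ⊕ c)) ⊕ h(h(b ⊕ b, a ⊕ b ⊕ b, a ⊕ b ⊕ b ⊕ c), h(a ⊕ a ⊕ b, b ⊕ b ⊕ b ⊕ c, h(b, a, c)), h(a ⊕ b ⊕ c, h(b, b, b), b ⊕ c)), c ⊕ h(a ⊕ a ⊕ b ⊕ c, b, b), a), c, a)
Sort:  a ⊕ c ⊕ c ⊕ c ⊕ c ⊕ h(h(h(b ⊕ b ⊕ c ⊕ c ⊕ h(c, b, b), h(a ⊕ a ⊕ a ⊕ c, h(b, c, c), a ⊕ a ⊕ b ⊕ c), h(b ⊕ b ⊕ c, b ⊕ b ⊕ b, c ⊕ c)) ⊕ h(h(b ⊕ b, a ⊕ b ⊕ b, a ⊕ b ⊕ b ⊕ c), h(a ⊕ a ⊕ b, b ⊕ b ⊕ b ⊕ c, h(b, a, c)), h(a ⊕ b ⊕ c, h(b, b, b), b ⊕ c)), c ⊕ h(a ⊕ a ⊕ b ⊕ c, b, b), a), c, a)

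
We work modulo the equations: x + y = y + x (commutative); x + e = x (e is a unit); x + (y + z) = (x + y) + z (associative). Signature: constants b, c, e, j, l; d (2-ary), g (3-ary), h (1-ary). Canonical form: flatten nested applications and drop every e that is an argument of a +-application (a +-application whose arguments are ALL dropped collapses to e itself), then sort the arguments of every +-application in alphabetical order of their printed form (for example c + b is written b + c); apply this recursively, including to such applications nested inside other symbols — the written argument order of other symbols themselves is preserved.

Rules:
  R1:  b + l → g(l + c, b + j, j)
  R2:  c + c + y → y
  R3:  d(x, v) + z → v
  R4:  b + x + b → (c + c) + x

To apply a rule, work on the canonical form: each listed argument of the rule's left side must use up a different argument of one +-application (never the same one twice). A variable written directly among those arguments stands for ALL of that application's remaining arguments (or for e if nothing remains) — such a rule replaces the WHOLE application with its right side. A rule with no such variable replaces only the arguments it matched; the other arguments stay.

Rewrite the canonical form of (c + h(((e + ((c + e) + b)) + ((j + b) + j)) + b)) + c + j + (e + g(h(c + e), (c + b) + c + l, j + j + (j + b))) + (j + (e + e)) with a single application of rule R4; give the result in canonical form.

Canonical form:  c + c + g(h(c), b + c + c + l, b + j + j + j) + h(b + b + b + c + j + j) + j + j
R4 matches:  uses b, b;  x := b + c + j + j
The variable takes the whole remainder — replace the entire application.
New term:  c + c + g(h(c), b + c + c + l, b + j + j + j) + h(b + c + c + c + j + j) + j + j

Answer: c + c + g(h(c), b + c + c + l, b + j + j + j) + h(b + c + c + c + j + j) + j + j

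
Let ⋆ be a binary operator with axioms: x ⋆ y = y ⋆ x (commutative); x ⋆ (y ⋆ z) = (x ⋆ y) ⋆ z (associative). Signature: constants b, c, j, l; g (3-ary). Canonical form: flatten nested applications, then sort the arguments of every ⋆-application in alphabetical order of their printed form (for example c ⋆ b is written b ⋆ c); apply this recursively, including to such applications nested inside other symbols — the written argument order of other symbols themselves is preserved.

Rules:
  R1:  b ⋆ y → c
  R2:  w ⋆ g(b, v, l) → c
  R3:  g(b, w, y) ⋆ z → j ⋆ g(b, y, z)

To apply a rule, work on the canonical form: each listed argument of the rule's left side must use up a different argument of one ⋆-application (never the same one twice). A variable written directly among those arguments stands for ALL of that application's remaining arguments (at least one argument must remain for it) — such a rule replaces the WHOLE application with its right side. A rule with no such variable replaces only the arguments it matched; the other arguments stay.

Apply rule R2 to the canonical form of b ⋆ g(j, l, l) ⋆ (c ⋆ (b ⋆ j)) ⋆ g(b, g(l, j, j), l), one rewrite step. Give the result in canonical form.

Answer: c

Derivation:
Canonical form:  b ⋆ b ⋆ c ⋆ g(b, g(l, j, j), l) ⋆ g(j, l, l) ⋆ j
Match R2:  consume g(b, g(l, j, j), l);  v := g(l, j, j), w := b ⋆ b ⋆ c ⋆ g(j, l, l) ⋆ j
The extension variable absorbs all remaining arguments, so the whole application is rewritten.
New term:  c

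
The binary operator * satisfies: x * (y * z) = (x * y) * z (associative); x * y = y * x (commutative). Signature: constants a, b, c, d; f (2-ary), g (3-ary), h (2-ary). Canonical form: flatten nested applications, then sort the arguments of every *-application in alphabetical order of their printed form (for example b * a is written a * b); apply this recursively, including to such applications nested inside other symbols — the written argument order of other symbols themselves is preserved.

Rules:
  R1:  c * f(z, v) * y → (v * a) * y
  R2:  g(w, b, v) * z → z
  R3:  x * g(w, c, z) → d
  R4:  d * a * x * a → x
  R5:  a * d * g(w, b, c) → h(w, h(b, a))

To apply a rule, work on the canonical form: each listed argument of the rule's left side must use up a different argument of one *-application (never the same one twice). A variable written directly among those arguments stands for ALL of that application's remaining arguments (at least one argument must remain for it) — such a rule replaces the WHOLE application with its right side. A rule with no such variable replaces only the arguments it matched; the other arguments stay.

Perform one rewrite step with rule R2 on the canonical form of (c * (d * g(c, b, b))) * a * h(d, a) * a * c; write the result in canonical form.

Canonical form:  a * a * c * c * d * g(c, b, b) * h(d, a)
Match R2:  consume g(c, b, b);  v := b, w := c, z := a * a * c * c * d * h(d, a)
The variable takes the whole remainder — replace the entire application.
Result:  a * a * c * c * d * h(d, a)

Answer: a * a * c * c * d * h(d, a)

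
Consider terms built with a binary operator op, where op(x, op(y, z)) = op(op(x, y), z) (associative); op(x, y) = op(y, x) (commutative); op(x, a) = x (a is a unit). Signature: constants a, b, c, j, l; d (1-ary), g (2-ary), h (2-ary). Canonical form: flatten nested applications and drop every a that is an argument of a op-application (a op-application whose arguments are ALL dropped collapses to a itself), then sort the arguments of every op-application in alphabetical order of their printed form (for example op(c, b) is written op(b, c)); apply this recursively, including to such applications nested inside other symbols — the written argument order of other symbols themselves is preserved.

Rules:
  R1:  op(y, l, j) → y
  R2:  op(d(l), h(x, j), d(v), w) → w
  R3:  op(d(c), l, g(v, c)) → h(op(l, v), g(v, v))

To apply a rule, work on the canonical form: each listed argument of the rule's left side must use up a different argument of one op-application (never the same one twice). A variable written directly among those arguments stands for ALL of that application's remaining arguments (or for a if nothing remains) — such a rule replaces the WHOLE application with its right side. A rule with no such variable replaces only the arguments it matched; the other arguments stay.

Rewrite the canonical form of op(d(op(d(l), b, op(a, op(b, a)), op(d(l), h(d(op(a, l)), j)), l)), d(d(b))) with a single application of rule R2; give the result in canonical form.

Answer: op(d(d(b)), d(op(b, b, l)))

Derivation:
Canonical form:  op(d(d(b)), d(op(b, b, d(l), d(l), h(d(l), j), l)))
R2 matches:  uses d(l), d(l), h(d(l), j);  v := l, w := op(b, b, l), x := d(l)
Every leftover argument binds to the variable; the entire application is replaced.
New term:  op(d(d(b)), d(op(b, b, l)))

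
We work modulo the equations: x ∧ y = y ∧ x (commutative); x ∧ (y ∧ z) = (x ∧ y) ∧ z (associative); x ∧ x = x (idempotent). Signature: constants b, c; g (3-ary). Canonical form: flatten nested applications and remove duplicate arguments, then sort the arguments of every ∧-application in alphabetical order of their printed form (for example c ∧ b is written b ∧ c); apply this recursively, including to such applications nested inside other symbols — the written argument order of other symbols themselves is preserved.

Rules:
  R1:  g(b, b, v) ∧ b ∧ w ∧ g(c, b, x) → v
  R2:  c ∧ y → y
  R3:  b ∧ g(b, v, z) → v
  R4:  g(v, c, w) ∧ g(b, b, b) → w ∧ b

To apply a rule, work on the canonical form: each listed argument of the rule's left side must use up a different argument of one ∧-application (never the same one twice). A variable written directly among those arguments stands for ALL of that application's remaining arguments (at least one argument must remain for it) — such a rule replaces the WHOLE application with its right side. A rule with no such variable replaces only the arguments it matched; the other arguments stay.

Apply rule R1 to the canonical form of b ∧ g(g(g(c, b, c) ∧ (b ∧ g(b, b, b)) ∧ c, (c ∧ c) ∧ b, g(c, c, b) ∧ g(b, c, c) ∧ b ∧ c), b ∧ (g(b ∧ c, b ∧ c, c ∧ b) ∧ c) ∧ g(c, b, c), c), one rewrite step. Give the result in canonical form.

Canonical form:  b ∧ g(g(b ∧ c ∧ g(b, b, b) ∧ g(c, b, c), b ∧ c, b ∧ c ∧ g(b, c, c) ∧ g(c, c, b)), b ∧ c ∧ g(b ∧ c, b ∧ c, b ∧ c) ∧ g(c, b, c), c)
Apply R1:  consuming b, g(b, b, b), g(c, b, c);  v := b, w := c, x := c
Every leftover argument binds to the variable; the entire application is replaced.
Giving:  b ∧ g(g(b, b ∧ c, b ∧ c ∧ g(b, c, c) ∧ g(c, c, b)), b ∧ c ∧ g(b ∧ c, b ∧ c, b ∧ c) ∧ g(c, b, c), c)

Answer: b ∧ g(g(b, b ∧ c, b ∧ c ∧ g(b, c, c) ∧ g(c, c, b)), b ∧ c ∧ g(b ∧ c, b ∧ c, b ∧ c) ∧ g(c, b, c), c)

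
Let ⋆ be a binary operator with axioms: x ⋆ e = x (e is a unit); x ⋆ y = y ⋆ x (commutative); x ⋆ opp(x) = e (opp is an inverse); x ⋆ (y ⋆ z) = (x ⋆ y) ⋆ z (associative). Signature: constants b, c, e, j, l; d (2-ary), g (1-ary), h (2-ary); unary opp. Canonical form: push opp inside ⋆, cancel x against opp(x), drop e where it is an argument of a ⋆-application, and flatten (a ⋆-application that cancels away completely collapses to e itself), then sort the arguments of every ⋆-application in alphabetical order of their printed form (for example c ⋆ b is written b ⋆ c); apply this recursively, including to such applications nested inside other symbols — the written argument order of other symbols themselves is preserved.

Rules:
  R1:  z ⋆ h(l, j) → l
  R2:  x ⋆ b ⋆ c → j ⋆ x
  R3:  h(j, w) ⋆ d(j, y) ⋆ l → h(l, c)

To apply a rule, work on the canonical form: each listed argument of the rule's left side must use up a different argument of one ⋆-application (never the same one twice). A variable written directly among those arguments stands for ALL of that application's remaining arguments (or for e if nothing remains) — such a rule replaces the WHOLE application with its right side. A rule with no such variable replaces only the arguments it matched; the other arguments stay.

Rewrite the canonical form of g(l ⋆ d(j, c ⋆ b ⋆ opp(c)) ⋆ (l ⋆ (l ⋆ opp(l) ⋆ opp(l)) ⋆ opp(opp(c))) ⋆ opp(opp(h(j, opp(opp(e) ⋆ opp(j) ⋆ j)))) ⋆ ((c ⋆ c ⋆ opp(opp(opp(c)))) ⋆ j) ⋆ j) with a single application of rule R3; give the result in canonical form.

Canonical form:  g(c ⋆ c ⋆ d(j, b) ⋆ h(j, e) ⋆ j ⋆ j ⋆ l)
R3 matches:  uses d(j, b), h(j, e), l;  w := e, y := b
Result:  g(c ⋆ c ⋆ h(l, c) ⋆ j ⋆ j)

Answer: g(c ⋆ c ⋆ h(l, c) ⋆ j ⋆ j)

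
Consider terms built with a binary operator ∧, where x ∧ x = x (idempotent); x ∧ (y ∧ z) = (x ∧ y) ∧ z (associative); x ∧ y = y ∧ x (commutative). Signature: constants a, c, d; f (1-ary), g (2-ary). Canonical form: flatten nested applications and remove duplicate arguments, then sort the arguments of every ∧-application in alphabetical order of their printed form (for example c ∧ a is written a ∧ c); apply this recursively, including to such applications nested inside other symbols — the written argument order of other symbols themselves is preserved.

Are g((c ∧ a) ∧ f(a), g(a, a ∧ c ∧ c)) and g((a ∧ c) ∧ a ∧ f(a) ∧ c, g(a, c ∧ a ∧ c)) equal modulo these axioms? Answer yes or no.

Answer: yes — both canonical forms are g(a ∧ c ∧ f(a), g(a, a ∧ c))

Derivation:
Left:  g((c ∧ a) ∧ f(a), g(a, a ∧ c ∧ c))
  Work inside:  (c ∧ a) ∧ f(a)
  Un-nest:  c ∧ a ∧ f(a)
  Sort:  a ∧ c ∧ f(a)
  Rebuild:  g(a ∧ c ∧ f(a), g(a, a ∧ c))
Right:  g((a ∧ c) ∧ a ∧ f(a) ∧ c, g(a, c ∧ a ∧ c))
  Focus inside:  (a ∧ c) ∧ a ∧ f(a) ∧ c
  Merge nested applications:  a ∧ c ∧ a ∧ f(a) ∧ c
  Idempotence:  drop duplicate a, c
  Order the arguments:  a ∧ c ∧ f(a)
  Reassemble:  g(a ∧ c ∧ f(a), g(a, a ∧ c))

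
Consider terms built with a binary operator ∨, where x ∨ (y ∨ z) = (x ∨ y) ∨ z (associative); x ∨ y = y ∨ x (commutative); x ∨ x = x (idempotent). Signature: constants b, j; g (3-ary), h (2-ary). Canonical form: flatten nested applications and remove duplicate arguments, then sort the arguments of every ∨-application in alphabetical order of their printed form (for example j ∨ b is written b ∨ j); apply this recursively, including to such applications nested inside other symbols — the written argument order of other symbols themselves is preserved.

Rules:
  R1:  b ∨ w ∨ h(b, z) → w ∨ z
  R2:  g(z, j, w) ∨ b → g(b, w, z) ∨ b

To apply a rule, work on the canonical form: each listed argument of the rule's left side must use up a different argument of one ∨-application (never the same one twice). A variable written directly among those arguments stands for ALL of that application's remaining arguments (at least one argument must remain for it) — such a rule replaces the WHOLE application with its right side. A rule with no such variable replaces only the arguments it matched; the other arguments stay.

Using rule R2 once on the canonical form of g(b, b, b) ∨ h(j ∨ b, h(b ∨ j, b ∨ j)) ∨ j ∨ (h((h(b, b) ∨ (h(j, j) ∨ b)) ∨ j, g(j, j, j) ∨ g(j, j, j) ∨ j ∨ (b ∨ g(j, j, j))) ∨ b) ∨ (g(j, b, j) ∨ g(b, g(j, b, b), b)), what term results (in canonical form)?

Canonical form:  b ∨ g(b, b, b) ∨ g(b, g(j, b, b), b) ∨ g(j, b, j) ∨ h(b ∨ h(b, b) ∨ h(j, j) ∨ j, b ∨ g(j, j, j) ∨ j) ∨ h(b ∨ j, h(b ∨ j, b ∨ j)) ∨ j
Match R2:  consume b, g(j, j, j);  w := j, z := j
Giving:  b ∨ g(b, b, b) ∨ g(b, g(j, b, b), b) ∨ g(j, b, j) ∨ h(b ∨ h(b, b) ∨ h(j, j) ∨ j, b ∨ g(b, j, j) ∨ j) ∨ h(b ∨ j, h(b ∨ j, b ∨ j)) ∨ j

Answer: b ∨ g(b, b, b) ∨ g(b, g(j, b, b), b) ∨ g(j, b, j) ∨ h(b ∨ h(b, b) ∨ h(j, j) ∨ j, b ∨ g(b, j, j) ∨ j) ∨ h(b ∨ j, h(b ∨ j, b ∨ j)) ∨ j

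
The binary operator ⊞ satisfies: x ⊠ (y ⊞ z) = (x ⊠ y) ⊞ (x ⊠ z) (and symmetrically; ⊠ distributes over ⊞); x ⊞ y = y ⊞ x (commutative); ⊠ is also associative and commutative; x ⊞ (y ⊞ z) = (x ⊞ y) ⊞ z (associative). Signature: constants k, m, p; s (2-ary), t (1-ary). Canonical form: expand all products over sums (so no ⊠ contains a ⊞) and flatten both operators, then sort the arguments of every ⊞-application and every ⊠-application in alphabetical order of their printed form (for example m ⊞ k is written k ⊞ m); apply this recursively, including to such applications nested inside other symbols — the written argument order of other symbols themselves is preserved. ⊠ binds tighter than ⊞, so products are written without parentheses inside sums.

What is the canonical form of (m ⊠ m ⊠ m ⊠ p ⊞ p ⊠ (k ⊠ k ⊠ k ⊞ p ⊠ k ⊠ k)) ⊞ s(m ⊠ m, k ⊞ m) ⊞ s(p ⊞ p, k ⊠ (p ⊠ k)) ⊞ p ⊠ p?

Answer: k ⊠ k ⊠ k ⊠ p ⊞ k ⊠ k ⊠ p ⊠ p ⊞ m ⊠ m ⊠ m ⊠ p ⊞ p ⊠ p ⊞ s(m ⊠ m, k ⊞ m) ⊞ s(p ⊞ p, k ⊠ k ⊠ p)

Derivation:
Expand:  m ⊠ m ⊠ m ⊠ p ⊞ k ⊠ k ⊠ k ⊠ p ⊞ k ⊠ k ⊠ p ⊠ p ⊞ s(m ⊠ m, k ⊞ m) ⊞ s(p ⊞ p, k ⊠ k ⊠ p) ⊞ p ⊠ p
Order the arguments:  k ⊠ k ⊠ k ⊠ p ⊞ k ⊠ k ⊠ p ⊠ p ⊞ m ⊠ m ⊠ m ⊠ p ⊞ p ⊠ p ⊞ s(m ⊠ m, k ⊞ m) ⊞ s(p ⊞ p, k ⊠ k ⊠ p)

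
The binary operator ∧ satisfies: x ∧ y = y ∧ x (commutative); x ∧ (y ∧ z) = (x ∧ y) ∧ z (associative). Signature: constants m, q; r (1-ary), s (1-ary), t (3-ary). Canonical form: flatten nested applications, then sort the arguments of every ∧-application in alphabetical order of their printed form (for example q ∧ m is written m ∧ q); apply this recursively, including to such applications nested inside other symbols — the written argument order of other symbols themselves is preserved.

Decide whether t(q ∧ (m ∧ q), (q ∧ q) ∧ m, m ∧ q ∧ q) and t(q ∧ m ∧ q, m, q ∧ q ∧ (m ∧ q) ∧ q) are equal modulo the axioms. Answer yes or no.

Left:  t(q ∧ (m ∧ q), (q ∧ q) ∧ m, m ∧ q ∧ q)
  Descend into:  (q ∧ q) ∧ m
  Flatten:  q ∧ q ∧ m
  Order the arguments:  m ∧ q ∧ q
  Put back:  t(m ∧ q ∧ q, m ∧ q ∧ q, m ∧ q ∧ q)
Right:  t(q ∧ m ∧ q, m, q ∧ q ∧ (m ∧ q) ∧ q)
  Work inside:  q ∧ q ∧ (m ∧ q) ∧ q
  Merge nested applications:  q ∧ q ∧ m ∧ q ∧ q
  Sort arguments:  m ∧ q ∧ q ∧ q ∧ q
  Rebuild:  t(m ∧ q ∧ q, m, m ∧ q ∧ q ∧ q ∧ q)

Answer: no — t(m ∧ q ∧ q, m ∧ q ∧ q, m ∧ q ∧ q) vs t(m ∧ q ∧ q, m, m ∧ q ∧ q ∧ q ∧ q)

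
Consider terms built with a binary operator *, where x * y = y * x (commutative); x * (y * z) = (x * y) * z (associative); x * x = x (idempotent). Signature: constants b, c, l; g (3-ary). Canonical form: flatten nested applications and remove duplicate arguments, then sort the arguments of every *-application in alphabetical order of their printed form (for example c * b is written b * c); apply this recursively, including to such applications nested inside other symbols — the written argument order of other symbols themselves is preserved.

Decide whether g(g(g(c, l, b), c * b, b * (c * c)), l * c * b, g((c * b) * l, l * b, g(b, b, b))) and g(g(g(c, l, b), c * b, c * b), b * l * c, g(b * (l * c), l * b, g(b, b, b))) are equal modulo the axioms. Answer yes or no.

Answer: yes — both canonical forms are g(g(g(c, l, b), b * c, b * c), b * c * l, g(b * c * l, b * l, g(b, b, b)))

Derivation:
Left:  g(g(g(c, l, b), c * b, b * (c * c)), l * c * b, g((c * b) * l, l * b, g(b, b, b)))
  Work inside:  (c * b) * l
  Flatten:  c * b * l
  Sort arguments:  b * c * l
  Rebuild:  g(g(g(c, l, b), b * c, b * c), b * c * l, g(b * c * l, b * l, g(b, b, b)))
Right:  g(g(g(c, l, b), c * b, c * b), b * l * c, g(b * (l * c), l * b, g(b, b, b)))
  Work inside:  b * (l * c)
  Un-nest:  b * l * c
  Order the arguments:  b * c * l
  Put back:  g(g(g(c, l, b), b * c, b * c), b * c * l, g(b * c * l, b * l, g(b, b, b)))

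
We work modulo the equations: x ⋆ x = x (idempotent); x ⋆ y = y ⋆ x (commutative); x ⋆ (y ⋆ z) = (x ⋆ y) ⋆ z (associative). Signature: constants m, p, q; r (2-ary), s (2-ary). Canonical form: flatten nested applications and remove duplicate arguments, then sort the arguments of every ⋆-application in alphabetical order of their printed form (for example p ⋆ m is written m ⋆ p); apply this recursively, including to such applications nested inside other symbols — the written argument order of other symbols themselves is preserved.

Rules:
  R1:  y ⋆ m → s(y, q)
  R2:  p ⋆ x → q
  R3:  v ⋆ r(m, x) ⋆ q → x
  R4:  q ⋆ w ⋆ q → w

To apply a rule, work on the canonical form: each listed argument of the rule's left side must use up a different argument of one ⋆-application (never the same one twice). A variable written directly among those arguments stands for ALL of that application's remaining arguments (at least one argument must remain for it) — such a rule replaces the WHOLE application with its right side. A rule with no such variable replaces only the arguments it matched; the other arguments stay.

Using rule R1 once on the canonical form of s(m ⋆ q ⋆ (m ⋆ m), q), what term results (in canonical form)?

Canonical form:  s(m ⋆ q, q)
R1 matches:  uses m;  y := q
The extension variable absorbs all remaining arguments, so the whole application is rewritten.
New term:  s(s(q, q), q)

Answer: s(s(q, q), q)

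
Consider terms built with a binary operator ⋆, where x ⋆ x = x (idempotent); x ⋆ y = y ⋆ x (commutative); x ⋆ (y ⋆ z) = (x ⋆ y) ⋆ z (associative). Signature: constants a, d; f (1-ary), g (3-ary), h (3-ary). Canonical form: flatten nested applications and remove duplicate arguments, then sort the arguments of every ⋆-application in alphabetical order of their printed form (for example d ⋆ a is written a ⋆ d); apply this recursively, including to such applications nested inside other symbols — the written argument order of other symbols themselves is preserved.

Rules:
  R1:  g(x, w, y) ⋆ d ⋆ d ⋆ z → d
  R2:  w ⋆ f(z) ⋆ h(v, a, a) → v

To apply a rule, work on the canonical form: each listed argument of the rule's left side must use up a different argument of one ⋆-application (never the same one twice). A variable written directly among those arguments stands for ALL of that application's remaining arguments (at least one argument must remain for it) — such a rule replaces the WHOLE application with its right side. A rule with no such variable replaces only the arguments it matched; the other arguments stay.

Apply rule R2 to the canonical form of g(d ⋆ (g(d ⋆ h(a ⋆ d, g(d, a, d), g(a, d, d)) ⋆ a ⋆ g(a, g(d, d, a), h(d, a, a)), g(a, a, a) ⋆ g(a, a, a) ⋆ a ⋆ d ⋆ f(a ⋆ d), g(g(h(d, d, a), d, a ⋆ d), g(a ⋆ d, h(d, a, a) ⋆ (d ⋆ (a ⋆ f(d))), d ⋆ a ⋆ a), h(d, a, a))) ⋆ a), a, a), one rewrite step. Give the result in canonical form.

Canonical form:  g(a ⋆ d ⋆ g(a ⋆ d ⋆ g(a, g(d, d, a), h(d, a, a)) ⋆ h(a ⋆ d, g(d, a, d), g(a, d, d)), a ⋆ d ⋆ f(a ⋆ d) ⋆ g(a, a, a), g(g(h(d, d, a), d, a ⋆ d), g(a ⋆ d, a ⋆ d ⋆ f(d) ⋆ h(d, a, a), a ⋆ d), h(d, a, a))), a, a)
R2 matches:  uses f(d), h(d, a, a);  v := d, w := a ⋆ d, z := d
The extension variable absorbs all remaining arguments, so the whole application is rewritten.
New term:  g(a ⋆ d ⋆ g(a ⋆ d ⋆ g(a, g(d, d, a), h(d, a, a)) ⋆ h(a ⋆ d, g(d, a, d), g(a, d, d)), a ⋆ d ⋆ f(a ⋆ d) ⋆ g(a, a, a), g(g(h(d, d, a), d, a ⋆ d), g(a ⋆ d, d, a ⋆ d), h(d, a, a))), a, a)

Answer: g(a ⋆ d ⋆ g(a ⋆ d ⋆ g(a, g(d, d, a), h(d, a, a)) ⋆ h(a ⋆ d, g(d, a, d), g(a, d, d)), a ⋆ d ⋆ f(a ⋆ d) ⋆ g(a, a, a), g(g(h(d, d, a), d, a ⋆ d), g(a ⋆ d, d, a ⋆ d), h(d, a, a))), a, a)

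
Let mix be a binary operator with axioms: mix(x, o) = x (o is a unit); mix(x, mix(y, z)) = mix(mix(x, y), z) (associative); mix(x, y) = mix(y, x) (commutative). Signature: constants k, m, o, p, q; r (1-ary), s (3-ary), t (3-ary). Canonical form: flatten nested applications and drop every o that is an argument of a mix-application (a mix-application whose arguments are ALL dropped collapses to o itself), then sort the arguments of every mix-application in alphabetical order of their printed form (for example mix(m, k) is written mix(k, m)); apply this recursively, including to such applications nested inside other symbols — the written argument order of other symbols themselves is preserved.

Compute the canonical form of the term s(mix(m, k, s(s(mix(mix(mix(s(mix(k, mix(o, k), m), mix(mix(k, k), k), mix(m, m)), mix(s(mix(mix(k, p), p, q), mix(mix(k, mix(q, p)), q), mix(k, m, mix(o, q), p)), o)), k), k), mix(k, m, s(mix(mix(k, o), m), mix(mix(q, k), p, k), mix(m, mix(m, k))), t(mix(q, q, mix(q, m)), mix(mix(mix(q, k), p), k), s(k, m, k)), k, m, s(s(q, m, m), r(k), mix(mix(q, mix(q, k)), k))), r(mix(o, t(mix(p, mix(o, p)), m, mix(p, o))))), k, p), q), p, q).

Descend into:  mix(m, k, s(s(mix(mix(mix(s(mix(k, mix(o, k), m), mix(mix(k, k), k), mix(m, m)), mix(s(mix(mix(k, p), p, q), mix(mix(k, mix(q, p)), q), mix(k, m, mix(o, q), p)), o)), k), k), mix(k, m, s(mix(mix(k, o), m), mix(mix(q, k), p, k), mix(m, mix(m, k))), t(mix(q, q, mix(q, m)), mix(mix(mix(q, k), p), k), s(k, m, k)), k, m, s(s(q, m, m), r(k), mix(mix(q, mix(q, k)), k))), r(mix(o, t(mix(p, mix(o, p)), m, mix(p, o))))), k, p), q)
Inside:  s(s(mix(mix(mix(s(mix(k, mix(o, k), m), mix(mix(k, k), k), mix(m, m)), mix(s(mix(mix(k, p), p, q), mix(mix(k, mix(q, p)), q), mix(k, m, mix(o, q), p)), o)), k), k), mix(k, m, s(mix(mix(k, o), m), mix(mix(q, k), p, k), mix(m, mix(m, k))), t(mix(q, q, mix(q, m)), mix(mix(mix(q, k), p), k), s(k, m, k)), k, m, s(s(q, m, m), r(k), mix(mix(q, mix(q, k)), k))), r(mix(o, t(mix(p, mix(o, p)), m, mix(p, o))))), k, p)  →  s(s(mix(k, k, s(mix(k, k, m), mix(k, k, k), mix(m, m)), s(mix(k, p, p, q), mix(k, p, q, q), mix(k, m, p, q))), mix(k, k, m, m, s(mix(k, m), mix(k, k, p, q), mix(k, m, m)), s(s(q, m, m), r(k), mix(k, k, q, q)), t(mix(m, q, q, q), mix(k, k, p, q), s(k, m, k))), r(t(mix(p, p), m, p))), k, p)
Order the arguments:  mix(k, m, q, s(s(mix(k, k, s(mix(k, k, m), mix(k, k, k), mix(m, m)), s(mix(k, p, p, q), mix(k, p, q, q), mix(k, m, p, q))), mix(k, k, m, m, s(mix(k, m), mix(k, k, p, q), mix(k, m, m)), s(s(q, m, m), r(k), mix(k, k, q, q)), t(mix(m, q, q, q), mix(k, k, p, q), s(k, m, k))), r(t(mix(p, p), m, p))), k, p))
Put back:  s(mix(k, m, q, s(s(mix(k, k, s(mix(k, k, m), mix(k, k, k), mix(m, m)), s(mix(k, p, p, q), mix(k, p, q, q), mix(k, m, p, q))), mix(k, k, m, m, s(mix(k, m), mix(k, k, p, q), mix(k, m, m)), s(s(q, m, m), r(k), mix(k, k, q, q)), t(mix(m, q, q, q), mix(k, k, p, q), s(k, m, k))), r(t(mix(p, p), m, p))), k, p)), p, q)

Answer: s(mix(k, m, q, s(s(mix(k, k, s(mix(k, k, m), mix(k, k, k), mix(m, m)), s(mix(k, p, p, q), mix(k, p, q, q), mix(k, m, p, q))), mix(k, k, m, m, s(mix(k, m), mix(k, k, p, q), mix(k, m, m)), s(s(q, m, m), r(k), mix(k, k, q, q)), t(mix(m, q, q, q), mix(k, k, p, q), s(k, m, k))), r(t(mix(p, p), m, p))), k, p)), p, q)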